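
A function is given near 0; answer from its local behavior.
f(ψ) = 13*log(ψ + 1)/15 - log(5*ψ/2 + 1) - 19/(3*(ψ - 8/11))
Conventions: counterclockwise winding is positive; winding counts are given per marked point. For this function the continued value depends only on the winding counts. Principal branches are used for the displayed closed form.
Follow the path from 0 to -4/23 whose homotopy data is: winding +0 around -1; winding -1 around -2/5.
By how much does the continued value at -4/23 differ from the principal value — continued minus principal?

The rational part is single-valued and drops out of the difference; each branch term changes only by its own monodromy.
(-1)*log(1 - ψ/(-2/5)): each positive loop around -2/5 adds 2*pi*i to the log, so winding -1 contributes (-1)*(-1)*2*pi*i = (2)*pi*i.
(13/15)*log(1 - ψ/(-1)): winding 0 around -1, so this term returns to its principal value, contribution 0.
Summing the contributions at ψ = -4/23 gives (2)*pi*i.

Continued minus principal equals (2)*pi*i.


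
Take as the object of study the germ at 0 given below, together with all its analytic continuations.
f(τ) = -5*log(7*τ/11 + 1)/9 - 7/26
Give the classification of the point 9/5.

The point is a regular point.

There is no denominator, hence no pole anywhere.
Branch term log(1 - τ/(-11/7)): argument at 9/5 is 118/55, nonzero, so 9/5 is not its branch point (a point on a principal cut is still regular for the continued germ).
So the germ continues analytically to 9/5.


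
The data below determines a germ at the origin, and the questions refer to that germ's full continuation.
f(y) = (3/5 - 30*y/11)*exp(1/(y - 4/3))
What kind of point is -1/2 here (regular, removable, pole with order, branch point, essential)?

The point is a regular point.

There is no denominator, hence no pole anywhere.
The essential point of exp(1/(y - (4/3))) is 4/3, not -1/2.
So the germ continues analytically to -1/2.


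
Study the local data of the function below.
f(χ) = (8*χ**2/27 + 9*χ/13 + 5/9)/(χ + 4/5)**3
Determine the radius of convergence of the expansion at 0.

The radius of convergence is 4/5.

Denominator factor (χ + 4/5)^3: pole of order 3 at -4/5, modulus 4/5.
The radius of convergence is the smallest modulus among the singular points: 4/5.


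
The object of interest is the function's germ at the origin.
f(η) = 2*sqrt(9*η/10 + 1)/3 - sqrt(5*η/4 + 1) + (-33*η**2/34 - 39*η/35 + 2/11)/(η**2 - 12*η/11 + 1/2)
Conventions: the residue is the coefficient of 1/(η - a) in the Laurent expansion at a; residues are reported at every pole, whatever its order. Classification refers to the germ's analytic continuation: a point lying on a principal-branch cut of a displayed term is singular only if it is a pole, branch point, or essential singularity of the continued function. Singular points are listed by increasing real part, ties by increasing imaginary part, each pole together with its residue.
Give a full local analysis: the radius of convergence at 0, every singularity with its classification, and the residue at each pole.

Radius of convergence at 0: (1/2)*sqrt(2).
At -10/9: an algebraic (square-root) branch point.
At -4/5: an algebraic (square-root) branch point.
At (6/11) - ((7/22)*sqrt(2))*i: a pole of order 1; residue (-1293/1190) - ((13567/33320)*sqrt(2))*i.
At (6/11) + ((7/22)*sqrt(2))*i: a pole of order 1; residue (-1293/1190) + ((13567/33320)*sqrt(2))*i.

Denominator factor (η**2 - 12*η/11 + 1/2): discriminant -98/121, complex-conjugate roots (6/11) + ((7/22)*sqrt(2))*i and (6/11) - ((7/22)*sqrt(2))*i; poles of order 1, moduli (1/2)*sqrt(2) and (1/2)*sqrt(2).
Branch term (-1)*sqrt(1 - η/(-4/5)): its argument vanishes at η = -4/5, a square-root branch point, modulus 4/5.
Branch term (2/3)*sqrt(1 - η/(-10/9)): its argument vanishes at η = -10/9, a square-root branch point, modulus 10/9.
The radius of convergence is the smallest modulus among the singular points: (1/2)*sqrt(2).
The branch terms are analytic at (6/11) - ((7/22)*sqrt(2))*i and contribute nothing to the residue; only the rational part matters.
The factor η**2 - 12*η/11 + 1/2 splits as (η - a)(η - a') with a = (6/11) - ((7/22)*sqrt(2))*i, a' = (6/11) + ((7/22)*sqrt(2))*i. At the order-1 pole a set g(η) = (η - a)*(rational part) = [-33*η**2/34 - 39*η/35 + 2/11] / (η - a').
Simple pole: residue = g(a) at a = (6/11) - ((7/22)*sqrt(2))*i, which is (-1293/1190) - ((13567/33320)*sqrt(2))*i.
The branch terms are analytic at (6/11) + ((7/22)*sqrt(2))*i and contribute nothing to the residue; only the rational part matters.
The factor η**2 - 12*η/11 + 1/2 splits as (η - a)(η - a') with a = (6/11) + ((7/22)*sqrt(2))*i, a' = (6/11) - ((7/22)*sqrt(2))*i. At the order-1 pole a set g(η) = (η - a)*(rational part) = [-33*η**2/34 - 39*η/35 + 2/11] / (η - a').
Simple pole: residue = g(a) at a = (6/11) + ((7/22)*sqrt(2))*i, which is (-1293/1190) + ((13567/33320)*sqrt(2))*i.
List the singular points by increasing real part (a conjugate pair: the negative imaginary part first).


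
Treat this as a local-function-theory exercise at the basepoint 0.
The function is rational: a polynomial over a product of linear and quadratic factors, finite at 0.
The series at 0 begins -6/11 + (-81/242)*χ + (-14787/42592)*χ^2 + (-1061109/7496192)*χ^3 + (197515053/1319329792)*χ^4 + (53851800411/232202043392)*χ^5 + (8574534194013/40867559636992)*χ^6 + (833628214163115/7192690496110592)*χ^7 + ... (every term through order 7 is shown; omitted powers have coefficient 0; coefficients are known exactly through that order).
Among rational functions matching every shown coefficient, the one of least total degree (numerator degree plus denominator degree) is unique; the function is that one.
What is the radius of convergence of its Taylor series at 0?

No rational of total degree below 6 reproduces all 8 coefficients; solving the [2/4] Pade equations on them gives f(χ) = (-χ**2 + χ/8 - 2)/((χ**2 - 7*χ/4 + 4/3)*(χ**2 + 7*χ/4 + 11/4)), whose expansion matches every shown term.
Denominator factor (χ**2 - 7*χ/4 + 4/3): discriminant -109/48, complex-conjugate roots (7/8) + ((1/24)*sqrt(327))*i and (7/8) - ((1/24)*sqrt(327))*i; poles of order 1, moduli (2/3)*sqrt(3) and (2/3)*sqrt(3).
Denominator factor (χ**2 + 7*χ/4 + 11/4): discriminant -127/16, complex-conjugate roots (-7/8) + ((1/8)*sqrt(127))*i and (-7/8) - ((1/8)*sqrt(127))*i; poles of order 1, moduli (1/2)*sqrt(11) and (1/2)*sqrt(11).
The radius of convergence is the smallest modulus among the singular points: (2/3)*sqrt(3).

The radius of convergence is (2/3)*sqrt(3).


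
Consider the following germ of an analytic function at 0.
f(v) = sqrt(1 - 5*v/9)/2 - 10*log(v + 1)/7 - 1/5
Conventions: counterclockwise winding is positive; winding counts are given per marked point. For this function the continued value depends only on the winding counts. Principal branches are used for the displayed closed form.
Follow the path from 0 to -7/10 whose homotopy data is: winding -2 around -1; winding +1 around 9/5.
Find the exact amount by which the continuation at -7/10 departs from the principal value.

The rational part is single-valued and drops out of the difference; each branch term changes only by its own monodromy.
(1/2)*sqrt(1 - v/(9/5)): winding +1 is odd, the square root flips sign, contributing -2*(1/2)*sqrt(1 - (-7/10)/(9/5)) = -2*(1/2)*sqrt(25/18) = -(5/6)*sqrt(2).
(-10/7)*log(1 - v/(-1)): each positive loop around -1 adds 2*pi*i to the log, so winding -2 contributes (-10/7)*(-2)*2*pi*i = (40/7)*pi*i.
Summing the contributions at v = -7/10 gives (-(5/6)*sqrt(2)) + ((40/7)*pi)*i.

Continued minus principal equals (-(5/6)*sqrt(2)) + ((40/7)*pi)*i.


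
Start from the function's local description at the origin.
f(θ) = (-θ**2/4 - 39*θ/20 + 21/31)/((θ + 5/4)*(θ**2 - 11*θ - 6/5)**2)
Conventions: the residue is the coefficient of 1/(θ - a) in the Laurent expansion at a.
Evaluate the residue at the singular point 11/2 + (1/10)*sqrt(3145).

The factor θ**2 - 11*θ - 6/5 splits as (θ - a)(θ - a') with a = 11/2 + (1/10)*sqrt(3145), a' = 11/2 - (1/10)*sqrt(3145). At the order-2 pole a set g(θ) = (θ - a)^2*f(θ) = [(-θ**2/4 - 39*θ/20 + 21/31)/(θ + 5/4)] / (θ - a')^2.
Order-2 pole: residue = g'(a); g'(11/2 + (1/10)*sqrt(3145)) = -270250/39513871 + (174723901/919606319783)*sqrt(3145), so the residue is -270250/39513871 + (174723901/919606319783)*sqrt(3145).

The residue is -270250/39513871 + (174723901/919606319783)*sqrt(3145).


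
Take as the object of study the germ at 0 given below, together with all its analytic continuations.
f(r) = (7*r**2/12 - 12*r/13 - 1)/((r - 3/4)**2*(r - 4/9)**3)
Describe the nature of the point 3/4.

The denominator factor r - 3/4 vanishes at 3/4 and appears to the power 2; the numerator there equals -1135/832, nonzero, and no other factor vanishes.
Hence a pole whose order is the multiplicity, 2.

The point is a pole of order 2.


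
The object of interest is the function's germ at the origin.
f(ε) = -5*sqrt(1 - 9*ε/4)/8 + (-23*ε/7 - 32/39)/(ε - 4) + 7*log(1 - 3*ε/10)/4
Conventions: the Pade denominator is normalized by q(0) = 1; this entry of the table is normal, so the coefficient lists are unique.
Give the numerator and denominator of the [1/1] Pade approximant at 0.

The Pade approximant has numerator coefficients [-131/312, 520079589/411268480]; denominator coefficients [1, -3738557/7344080].

Taylor coefficients needed (expand at 0): a_0 = -131/312, a_1 = 91801/87360, a_2 = 3738557/6988800.
Write the denominator as Q(ε) = 1 + q1*ε. Requiring Q*f - P = O(ε^3) with deg P <= 1 kills the coefficients of ε^2..ε^2 in Q*f:
  ε^2: a_2 + q1*a_1 = 0, i.e. 3738557/6988800 + (91801/87360)*q1 = 0.
Solving this linear system: q1 = -3738557/7344080.
The numerator is Q*f truncated at degree 1: P0 = a_0 = -131/312; P1 = a_1 + q1*a_0 = 520079589/411268480.


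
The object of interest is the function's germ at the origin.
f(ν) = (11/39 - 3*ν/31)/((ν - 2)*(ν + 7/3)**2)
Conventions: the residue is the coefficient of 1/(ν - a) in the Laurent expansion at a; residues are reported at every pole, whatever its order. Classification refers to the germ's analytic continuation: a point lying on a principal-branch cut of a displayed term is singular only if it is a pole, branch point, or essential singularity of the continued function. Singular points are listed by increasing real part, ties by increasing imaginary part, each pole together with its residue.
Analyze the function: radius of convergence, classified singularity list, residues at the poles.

Denominator factor (ν + 7/3)^2: pole of order 2 at -7/3, modulus 7/3.
Denominator factor (ν - 2): pole of order 1 at 2, modulus 2.
The radius of convergence is the smallest modulus among the singular points: 2.
At the order-2 pole -7/3 set g(ν) = (ν - (-7/3))^2*f(ν) = (11/39 - 3*ν/31)/(ν - 2).
Order-2 pole: residue = g'(a); g'(-7/3) = -321/68107, so the residue is -321/68107.
At the order-1 pole 2 set g(ν) = (ν - (2))*f(ν) = (11/39 - 3*ν/31)/(ν + 7/3)**2.
Simple pole: residue = g(a) at a = 2, which is 321/68107.
List the singular points by increasing real part (a conjugate pair: the negative imaginary part first).

Radius of convergence at 0: 2.
At -7/3: a pole of order 2; residue -321/68107.
At 2: a pole of order 1; residue 321/68107.


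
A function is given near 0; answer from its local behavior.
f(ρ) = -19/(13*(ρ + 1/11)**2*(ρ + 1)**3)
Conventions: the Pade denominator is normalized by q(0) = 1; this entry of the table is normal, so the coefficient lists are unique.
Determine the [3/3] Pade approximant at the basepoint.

Taylor coefficients needed (expand at 0): a_0 = -2299/13, a_1 = 57475/13, a_2 = -1000065/13, a_3 = 15069945/13, a_4 = -210565410/13, a_5 = 2809023954/13, a_6 = -2793859750.
Write the denominator as Q(ρ) = 1 + q1*ρ + q2*ρ^2 + q3*ρ^3. Requiring Q*f - P = O(ρ^7) with deg P <= 3 kills the coefficients of ρ^4..ρ^6 in Q*f:
  ρ^4: a_4 + q1*a_3 + q2*a_2 + q3*a_1 = 0, i.e. -210565410/13 + (15069945/13)*q1 + (-1000065/13)*q2 + (57475/13)*q3 = 0.
  ρ^5: a_5 + q1*a_4 + q2*a_3 + q3*a_2 = 0, i.e. 2809023954/13 + (-210565410/13)*q1 + (15069945/13)*q2 + (-1000065/13)*q3 = 0.
  ρ^6: a_6 + q1*a_5 + q2*a_4 + q3*a_3 = 0, i.e. -2793859750 + (2809023954/13)*q1 + (-210565410/13)*q2 + (15069945/13)*q3 = 0.
Solving this linear system: q1 = 7332956/311613, q2 = 48210628/311613, q3 = 96315418/519355.
The numerator is Q*f truncated at degree 3: P0 = a_0 = -2299/13; P1 = a_1 + q1*a_0 = 1051491331/4050969; P2 = a_2 + q1*a_1 + q2*a_0 = -1007842517/4050969; P3 = a_3 + q1*a_2 + q2*a_1 + q3*a_0 = 3032429279/20254845.

The Pade approximant has numerator coefficients [-2299/13, 1051491331/4050969, -1007842517/4050969, 3032429279/20254845]; denominator coefficients [1, 7332956/311613, 48210628/311613, 96315418/519355].


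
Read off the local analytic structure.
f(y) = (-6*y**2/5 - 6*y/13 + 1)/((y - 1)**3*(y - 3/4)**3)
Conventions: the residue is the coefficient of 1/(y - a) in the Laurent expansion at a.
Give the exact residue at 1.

At the order-3 pole 1 set g(y) = (y - (1))^3*f(y) = (-6*y**2/5 - 6*y/13 + 1)/(y - 3/4)**3.
Order-3 pole: residue = g''(a)/2; g''(1) = -252672/65, so the residue is -126336/65.

The residue is -126336/65.


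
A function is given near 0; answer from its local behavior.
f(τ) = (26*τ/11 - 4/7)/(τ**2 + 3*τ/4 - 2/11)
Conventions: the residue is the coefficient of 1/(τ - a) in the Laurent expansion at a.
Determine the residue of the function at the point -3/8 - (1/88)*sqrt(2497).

The factor τ**2 + 3*τ/4 - 2/11 splits as (τ - a)(τ - a') with a = -3/8 - (1/88)*sqrt(2497), a' = -3/8 + (1/88)*sqrt(2497). At the order-1 pole a set g(τ) = (τ - a)*f(τ) = [26*τ/11 - 4/7] / (τ - a').
Simple pole: residue = g(a) at a = -3/8 - (1/88)*sqrt(2497), which is 13/11 + (449/17479)*sqrt(2497).

The residue is 13/11 + (449/17479)*sqrt(2497).


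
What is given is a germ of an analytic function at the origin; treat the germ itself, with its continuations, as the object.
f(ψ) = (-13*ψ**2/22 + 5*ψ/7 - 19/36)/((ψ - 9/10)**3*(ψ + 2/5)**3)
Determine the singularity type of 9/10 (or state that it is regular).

The denominator factor ψ - 9/10 vanishes at 9/10 and appears to the power 3; the numerator there equals -50389/138600, nonzero, and no other factor vanishes.
Hence a pole whose order is the multiplicity, 3.

The point is a pole of order 3.


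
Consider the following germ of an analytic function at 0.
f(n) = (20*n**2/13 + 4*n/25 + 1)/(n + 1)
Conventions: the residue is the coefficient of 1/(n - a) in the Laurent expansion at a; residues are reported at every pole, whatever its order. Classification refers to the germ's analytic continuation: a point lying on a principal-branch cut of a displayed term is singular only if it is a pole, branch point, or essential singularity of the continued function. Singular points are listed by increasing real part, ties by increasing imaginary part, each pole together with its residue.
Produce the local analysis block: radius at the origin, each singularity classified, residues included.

Radius of convergence at 0: 1.
At -1: a pole of order 1; residue 773/325.

Denominator factor (n + 1): pole of order 1 at -1, modulus 1.
The radius of convergence is the smallest modulus among the singular points: 1.
At the order-1 pole -1 set g(n) = (n - (-1))*f(n) = 20*n**2/13 + 4*n/25 + 1.
Simple pole: residue = g(a) at a = -1, which is 773/325.


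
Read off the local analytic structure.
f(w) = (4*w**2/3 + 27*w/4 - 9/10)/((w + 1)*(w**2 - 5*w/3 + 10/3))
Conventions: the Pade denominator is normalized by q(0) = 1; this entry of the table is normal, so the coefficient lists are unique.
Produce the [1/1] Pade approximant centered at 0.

Taylor coefficients needed (expand at 0): a_0 = -27/100, a_1 = 54/25, a_2 = -367/500.
Write the denominator as Q(w) = 1 + q1*w. Requiring Q*f - P = O(w^3) with deg P <= 1 kills the coefficients of w^2..w^2 in Q*f:
  w^2: a_2 + q1*a_1 = 0, i.e. -367/500 + (54/25)*q1 = 0.
Solving this linear system: q1 = 367/1080.
The numerator is Q*f truncated at degree 1: P0 = a_0 = -27/100; P1 = a_1 + q1*a_0 = 8273/4000.

The Pade approximant has numerator coefficients [-27/100, 8273/4000]; denominator coefficients [1, 367/1080].


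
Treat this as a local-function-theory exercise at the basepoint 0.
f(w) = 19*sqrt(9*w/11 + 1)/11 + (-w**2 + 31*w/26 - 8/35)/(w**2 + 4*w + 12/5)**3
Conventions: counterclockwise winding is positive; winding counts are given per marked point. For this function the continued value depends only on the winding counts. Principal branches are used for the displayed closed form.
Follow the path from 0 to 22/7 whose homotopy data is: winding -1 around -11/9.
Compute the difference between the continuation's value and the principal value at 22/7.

The rational part is single-valued and drops out of the difference; each branch term changes only by its own monodromy.
(19/11)*sqrt(1 - w/(-11/9)): winding -1 is odd, the square root flips sign, contributing -2*(19/11)*sqrt(1 - (22/7)/(-11/9)) = -2*(19/11)*sqrt(25/7) = -(190/77)*sqrt(7).
Summing the contributions at w = 22/7 gives -(190/77)*sqrt(7).

Continued minus principal equals -(190/77)*sqrt(7).


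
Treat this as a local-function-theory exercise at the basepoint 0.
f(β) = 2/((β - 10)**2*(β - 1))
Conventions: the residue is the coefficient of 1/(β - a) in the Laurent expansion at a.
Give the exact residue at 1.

At the order-1 pole 1 set g(β) = (β - (1))*f(β) = 2/(β - 10)**2.
Simple pole: residue = g(a) at a = 1, which is 2/81.

The residue is 2/81.


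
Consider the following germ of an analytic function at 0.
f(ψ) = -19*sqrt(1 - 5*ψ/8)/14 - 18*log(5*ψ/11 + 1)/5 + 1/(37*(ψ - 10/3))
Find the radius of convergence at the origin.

The radius of convergence is 8/5.

Denominator factor (ψ - 10/3): pole of order 1 at 10/3, modulus 10/3.
Branch term (-19/14)*sqrt(1 - ψ/(8/5)): its argument vanishes at ψ = 8/5, a square-root branch point, modulus 8/5.
Branch term (-18/5)*log(1 - ψ/(-11/5)): its argument vanishes at ψ = -11/5, a logarithmic branch point, modulus 11/5.
The radius of convergence is the smallest modulus among the singular points: 8/5.


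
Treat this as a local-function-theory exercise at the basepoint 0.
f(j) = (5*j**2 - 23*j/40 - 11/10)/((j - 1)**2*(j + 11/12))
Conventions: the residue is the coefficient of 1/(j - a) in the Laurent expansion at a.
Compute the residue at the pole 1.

At the order-2 pole 1 set g(j) = (j - (1))^2*f(j) = (5*j**2 - 23*j/40 - 11/10)/(j + 11/12).
Order-2 pole: residue = g'(a); g'(1) = 4245/1058, so the residue is 4245/1058.

The residue is 4245/1058.


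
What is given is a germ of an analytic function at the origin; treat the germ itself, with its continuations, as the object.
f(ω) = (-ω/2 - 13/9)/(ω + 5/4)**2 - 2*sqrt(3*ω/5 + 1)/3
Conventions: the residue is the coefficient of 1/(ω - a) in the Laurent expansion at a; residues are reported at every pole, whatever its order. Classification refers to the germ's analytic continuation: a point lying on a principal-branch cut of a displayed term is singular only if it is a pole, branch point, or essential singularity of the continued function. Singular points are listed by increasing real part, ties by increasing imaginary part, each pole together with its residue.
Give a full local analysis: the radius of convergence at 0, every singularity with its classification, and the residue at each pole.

Denominator factor (ω + 5/4)^2: pole of order 2 at -5/4, modulus 5/4.
Branch term (-2/3)*sqrt(1 - ω/(-5/3)): its argument vanishes at ω = -5/3, a square-root branch point, modulus 5/3.
The radius of convergence is the smallest modulus among the singular points: 5/4.
The branch term is analytic at -5/4 and contributes nothing to the residue; only the rational part matters.
At the order-2 pole -5/4 set g(ω) = (ω - (-5/4))^2*(rational part) = -ω/2 - 13/9.
Order-2 pole: residue = g'(a); g'(-5/4) = -1/2, so the residue is -1/2.
List the singular points by increasing real part (a conjugate pair: the negative imaginary part first).

Radius of convergence at 0: 5/4.
At -5/3: an algebraic (square-root) branch point.
At -5/4: a pole of order 2; residue -1/2.


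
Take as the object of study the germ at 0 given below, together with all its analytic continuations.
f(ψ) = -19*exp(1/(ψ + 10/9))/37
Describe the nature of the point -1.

The point is a regular point.

There is no denominator, hence no pole anywhere.
The essential point of exp(1/(ψ - (-10/9))) is -10/9, not -1.
So the germ continues analytically to -1.


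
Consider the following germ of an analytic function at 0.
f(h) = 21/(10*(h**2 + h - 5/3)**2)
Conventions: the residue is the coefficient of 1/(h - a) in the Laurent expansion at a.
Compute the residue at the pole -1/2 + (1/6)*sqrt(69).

The residue is -(63/2645)*sqrt(69).

The factor h**2 + h - 5/3 splits as (h - a)(h - a') with a = -1/2 + (1/6)*sqrt(69), a' = -1/2 - (1/6)*sqrt(69). At the order-2 pole a set g(h) = (h - a)^2*f(h) = [21/10] / (h - a')^2.
Order-2 pole: residue = g'(a); g'(-1/2 + (1/6)*sqrt(69)) = -(63/2645)*sqrt(69), so the residue is -(63/2645)*sqrt(69).


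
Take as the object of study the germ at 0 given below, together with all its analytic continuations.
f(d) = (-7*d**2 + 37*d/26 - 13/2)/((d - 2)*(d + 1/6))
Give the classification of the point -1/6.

The point is a pole of order 1.

The denominator factor d + 1/6 vanishes at -1/6 and appears to the power 1; the numerator there equals -811/117, nonzero, and no other factor vanishes.
Hence a pole whose order is the multiplicity, 1.


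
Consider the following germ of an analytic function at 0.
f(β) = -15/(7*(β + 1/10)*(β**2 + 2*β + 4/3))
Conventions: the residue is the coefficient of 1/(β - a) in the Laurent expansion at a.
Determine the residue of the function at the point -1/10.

At the order-1 pole -1/10 set g(β) = (β - (-1/10))*f(β) = -15/(7*(β**2 + 2*β + 4/3)).
Simple pole: residue = g(a) at a = -1/10, which is -4500/2401.

The residue is -4500/2401.


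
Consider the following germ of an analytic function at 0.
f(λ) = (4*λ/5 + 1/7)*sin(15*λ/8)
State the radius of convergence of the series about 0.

The factor sin(15*λ/8) is entire and contributes no finite singular point.
The polynomial part has no poles.
No finite singular points: the Taylor series at 0 converges everywhere.

The radius of convergence is infinite.


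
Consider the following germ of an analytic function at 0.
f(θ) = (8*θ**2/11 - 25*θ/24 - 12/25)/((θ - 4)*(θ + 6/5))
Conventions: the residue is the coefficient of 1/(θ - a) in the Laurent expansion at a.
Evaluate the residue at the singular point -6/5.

At the order-1 pole -6/5 set g(θ) = (θ - (-6/5))*f(θ) = (8*θ**2/11 - 25*θ/24 - 12/25)/(θ - 4).
Simple pole: residue = g(a) at a = -6/5, which is -1999/5720.

The residue is -1999/5720.


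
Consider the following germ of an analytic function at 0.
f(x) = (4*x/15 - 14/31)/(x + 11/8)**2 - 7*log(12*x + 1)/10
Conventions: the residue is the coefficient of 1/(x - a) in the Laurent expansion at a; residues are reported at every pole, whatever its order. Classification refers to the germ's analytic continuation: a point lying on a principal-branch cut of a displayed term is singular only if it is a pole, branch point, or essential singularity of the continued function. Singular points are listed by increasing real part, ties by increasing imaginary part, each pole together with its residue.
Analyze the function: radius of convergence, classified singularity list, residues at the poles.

Denominator factor (x + 11/8)^2: pole of order 2 at -11/8, modulus 11/8.
Branch term (-7/10)*log(1 - x/(-1/12)): its argument vanishes at x = -1/12, a logarithmic branch point, modulus 1/12.
The radius of convergence is the smallest modulus among the singular points: 1/12.
The branch term is analytic at -11/8 and contributes nothing to the residue; only the rational part matters.
At the order-2 pole -11/8 set g(x) = (x - (-11/8))^2*(rational part) = 4*x/15 - 14/31.
Order-2 pole: residue = g'(a); g'(-11/8) = 4/15, so the residue is 4/15.
List the singular points by increasing real part (a conjugate pair: the negative imaginary part first).

Radius of convergence at 0: 1/12.
At -11/8: a pole of order 2; residue 4/15.
At -1/12: a logarithmic branch point.


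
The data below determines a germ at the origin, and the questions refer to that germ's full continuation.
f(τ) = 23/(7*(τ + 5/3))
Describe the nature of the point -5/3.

The denominator factor τ + 5/3 vanishes at -5/3 and appears to the power 1; the numerator there equals 23/7, nonzero, and no other factor vanishes.
Hence a pole whose order is the multiplicity, 1.

The point is a pole of order 1.


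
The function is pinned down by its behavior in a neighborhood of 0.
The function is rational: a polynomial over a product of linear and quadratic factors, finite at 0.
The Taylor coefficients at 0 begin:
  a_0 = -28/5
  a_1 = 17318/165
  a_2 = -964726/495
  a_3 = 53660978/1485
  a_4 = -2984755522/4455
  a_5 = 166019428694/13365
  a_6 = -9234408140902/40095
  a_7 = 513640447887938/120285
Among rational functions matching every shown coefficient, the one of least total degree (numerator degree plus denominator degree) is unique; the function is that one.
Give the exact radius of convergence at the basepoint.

No rational of total degree below 4 reproduces all 8 coefficients; solving the [2/2] Pade equations on them gives f(ζ) = (-6*ζ**2/5 + 2*ζ/11 - 12/5)/(ζ**2 + 8*ζ + 3/7), whose expansion matches every shown term.
Denominator factor (ζ**2 + 8*ζ + 3/7): discriminant 436/7, real irrational roots -4 + (1/7)*sqrt(763) and -4 - (1/7)*sqrt(763); poles of order 1, moduli 4 - (1/7)*sqrt(763) and 4 + (1/7)*sqrt(763).
The radius of convergence is the smallest modulus among the singular points: 4 - (1/7)*sqrt(763).

The radius of convergence is 4 - (1/7)*sqrt(763).


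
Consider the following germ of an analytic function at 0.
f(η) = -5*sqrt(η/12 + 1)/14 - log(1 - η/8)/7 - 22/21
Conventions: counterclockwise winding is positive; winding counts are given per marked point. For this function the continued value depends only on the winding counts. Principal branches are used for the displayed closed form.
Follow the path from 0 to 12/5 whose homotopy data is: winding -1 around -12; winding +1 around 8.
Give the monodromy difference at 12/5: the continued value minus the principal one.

Continued minus principal equals ((1/7)*sqrt(30)) - ((2/7)*pi)*i.

The rational part is single-valued and drops out of the difference; each branch term changes only by its own monodromy.
(-1/7)*log(1 - η/(8)): each positive loop around 8 adds 2*pi*i to the log, so winding +1 contributes (-1/7)*(1)*2*pi*i = -(2/7)*pi*i.
(-5/14)*sqrt(1 - η/(-12)): winding -1 is odd, the square root flips sign, contributing -2*(-5/14)*sqrt(1 - (12/5)/(-12)) = -2*(-5/14)*sqrt(6/5) = (1/7)*sqrt(30).
Summing the contributions at η = 12/5 gives ((1/7)*sqrt(30)) - ((2/7)*pi)*i.


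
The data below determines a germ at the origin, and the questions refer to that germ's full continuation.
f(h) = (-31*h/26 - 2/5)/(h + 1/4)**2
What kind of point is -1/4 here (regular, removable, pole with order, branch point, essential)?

The point is a pole of order 2.

The denominator factor h + 1/4 vanishes at -1/4 and appears to the power 2; the numerator there equals -53/520, nonzero, and no other factor vanishes.
Hence a pole whose order is the multiplicity, 2.


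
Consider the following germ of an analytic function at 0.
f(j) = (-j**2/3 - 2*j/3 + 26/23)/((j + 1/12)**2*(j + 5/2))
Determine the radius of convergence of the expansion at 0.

The radius of convergence is 1/12.

Denominator factor (j + 5/2): pole of order 1 at -5/2, modulus 5/2.
Denominator factor (j + 1/12)^2: pole of order 2 at -1/12, modulus 1/12.
The radius of convergence is the smallest modulus among the singular points: 1/12.


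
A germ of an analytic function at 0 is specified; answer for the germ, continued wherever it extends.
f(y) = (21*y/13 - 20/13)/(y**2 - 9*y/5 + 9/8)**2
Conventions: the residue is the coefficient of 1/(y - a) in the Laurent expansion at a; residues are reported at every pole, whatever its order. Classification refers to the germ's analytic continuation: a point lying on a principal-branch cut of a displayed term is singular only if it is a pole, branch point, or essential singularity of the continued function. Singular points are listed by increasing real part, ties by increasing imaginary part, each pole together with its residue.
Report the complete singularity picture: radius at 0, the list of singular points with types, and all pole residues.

Radius of convergence at 0: (3/4)*sqrt(2).
At (9/10) - ((3/20)*sqrt(14))*i: a pole of order 2; residue -((550/17199)*sqrt(14))*i.
At (9/10) + ((3/20)*sqrt(14))*i: a pole of order 2; residue ((550/17199)*sqrt(14))*i.

Denominator factor (y**2 - 9*y/5 + 9/8)^2: discriminant -63/50, complex-conjugate roots (9/10) + ((3/20)*sqrt(14))*i and (9/10) - ((3/20)*sqrt(14))*i; poles of order 2, moduli (3/4)*sqrt(2) and (3/4)*sqrt(2).
The radius of convergence is the smallest modulus among the singular points: (3/4)*sqrt(2).
The factor y**2 - 9*y/5 + 9/8 splits as (y - a)(y - a') with a = (9/10) - ((3/20)*sqrt(14))*i, a' = (9/10) + ((3/20)*sqrt(14))*i. At the order-2 pole a set g(y) = (y - a)^2*f(y) = [21*y/13 - 20/13] / (y - a')^2.
Order-2 pole: residue = g'(a); g'((9/10) - ((3/20)*sqrt(14))*i) = -((550/17199)*sqrt(14))*i, so the residue is -((550/17199)*sqrt(14))*i.
The factor y**2 - 9*y/5 + 9/8 splits as (y - a)(y - a') with a = (9/10) + ((3/20)*sqrt(14))*i, a' = (9/10) - ((3/20)*sqrt(14))*i. At the order-2 pole a set g(y) = (y - a)^2*f(y) = [21*y/13 - 20/13] / (y - a')^2.
Order-2 pole: residue = g'(a); g'((9/10) + ((3/20)*sqrt(14))*i) = ((550/17199)*sqrt(14))*i, so the residue is ((550/17199)*sqrt(14))*i.
List the singular points by increasing real part (a conjugate pair: the negative imaginary part first).


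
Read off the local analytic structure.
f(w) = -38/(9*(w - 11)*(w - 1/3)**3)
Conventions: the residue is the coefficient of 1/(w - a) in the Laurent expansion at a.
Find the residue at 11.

At the order-1 pole 11 set g(w) = (w - (11))*f(w) = -38/(9*(w - 1/3)**3).
Simple pole: residue = g(a) at a = 11, which is -57/16384.

The residue is -57/16384.


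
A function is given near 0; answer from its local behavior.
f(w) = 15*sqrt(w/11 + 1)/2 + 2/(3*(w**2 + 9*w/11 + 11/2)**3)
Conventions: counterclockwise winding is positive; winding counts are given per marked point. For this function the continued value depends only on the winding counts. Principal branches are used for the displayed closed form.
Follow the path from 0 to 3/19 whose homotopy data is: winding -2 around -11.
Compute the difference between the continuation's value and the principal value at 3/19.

The rational part is single-valued and drops out of the difference; each branch term changes only by its own monodromy.
(15/2)*sqrt(1 - w/(-11)): winding -2 is even, the square root returns to the same sheet, contribution 0.
Summing the contributions at w = 3/19 gives 0.

Continued minus principal equals 0.


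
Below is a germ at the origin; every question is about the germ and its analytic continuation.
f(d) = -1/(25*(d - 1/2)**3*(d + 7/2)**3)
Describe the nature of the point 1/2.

The denominator factor d - 1/2 vanishes at 1/2 and appears to the power 3; the numerator there equals -1/25, nonzero, and no other factor vanishes.
Hence a pole whose order is the multiplicity, 3.

The point is a pole of order 3.


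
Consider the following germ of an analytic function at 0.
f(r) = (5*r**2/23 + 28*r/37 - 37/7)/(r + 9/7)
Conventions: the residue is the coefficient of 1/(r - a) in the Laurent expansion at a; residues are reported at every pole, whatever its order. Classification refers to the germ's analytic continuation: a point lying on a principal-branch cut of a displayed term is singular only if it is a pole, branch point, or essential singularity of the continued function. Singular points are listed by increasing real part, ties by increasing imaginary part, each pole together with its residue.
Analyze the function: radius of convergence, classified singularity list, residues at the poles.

Denominator factor (r + 9/7): pole of order 1 at -9/7, modulus 9/7.
The radius of convergence is the smallest modulus among the singular points: 9/7.
At the order-1 pole -9/7 set g(r) = (r - (-9/7))*f(r) = 5*r**2/23 + 28*r/37 - 37/7.
Simple pole: residue = g(a) at a = -9/7, which is -245996/41699.

Radius of convergence at 0: 9/7.
At -9/7: a pole of order 1; residue -245996/41699.


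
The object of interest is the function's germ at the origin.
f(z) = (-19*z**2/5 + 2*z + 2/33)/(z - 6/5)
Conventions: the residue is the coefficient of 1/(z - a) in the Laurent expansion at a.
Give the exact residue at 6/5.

At the order-1 pole 6/5 set g(z) = (z - (6/5))*f(z) = -19*z**2/5 + 2*z + 2/33.
Simple pole: residue = g(a) at a = 6/5, which is -12422/4125.

The residue is -12422/4125.


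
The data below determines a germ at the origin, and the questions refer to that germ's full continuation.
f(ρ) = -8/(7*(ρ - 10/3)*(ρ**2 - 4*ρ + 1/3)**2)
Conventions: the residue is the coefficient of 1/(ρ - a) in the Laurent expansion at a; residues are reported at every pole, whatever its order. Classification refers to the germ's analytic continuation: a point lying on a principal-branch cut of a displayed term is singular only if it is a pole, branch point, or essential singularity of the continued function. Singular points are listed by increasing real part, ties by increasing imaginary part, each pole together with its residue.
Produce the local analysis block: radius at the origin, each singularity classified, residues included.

Denominator factor (ρ - 10/3): pole of order 1 at 10/3, modulus 10/3.
Denominator factor (ρ**2 - 4*ρ + 1/3)^2: discriminant 44/3, real irrational roots 2 + (1/3)*sqrt(33) and 2 - (1/3)*sqrt(33); poles of order 2, moduli 2 + (1/3)*sqrt(33) and 2 - (1/3)*sqrt(33).
The radius of convergence is the smallest modulus among the singular points: 2 - (1/3)*sqrt(33).
The factor ρ**2 - 4*ρ + 1/3 splits as (ρ - a)(ρ - a') with a = 2 - (1/3)*sqrt(33), a' = 2 + (1/3)*sqrt(33). At the order-2 pole a set g(ρ) = (ρ - a)^2*f(ρ) = [-8/(7*(ρ - 10/3))] / (ρ - a')^2.
Order-2 pole: residue = g'(a); g'(2 - (1/3)*sqrt(33)) = 324/2023 - (5976/244783)*sqrt(33), so the residue is 324/2023 - (5976/244783)*sqrt(33).
At the order-1 pole 10/3 set g(ρ) = (ρ - (10/3))*f(ρ) = -8/(7*(ρ**2 - 4*ρ + 1/3)**2).
Simple pole: residue = g(a) at a = 10/3, which is -648/2023.
The factor ρ**2 - 4*ρ + 1/3 splits as (ρ - a)(ρ - a') with a = 2 + (1/3)*sqrt(33), a' = 2 - (1/3)*sqrt(33). At the order-2 pole a set g(ρ) = (ρ - a)^2*f(ρ) = [-8/(7*(ρ - 10/3))] / (ρ - a')^2.
Order-2 pole: residue = g'(a); g'(2 + (1/3)*sqrt(33)) = 324/2023 + (5976/244783)*sqrt(33), so the residue is 324/2023 + (5976/244783)*sqrt(33).
List the singular points by increasing real part (a conjugate pair: the negative imaginary part first).

Radius of convergence at 0: 2 - (1/3)*sqrt(33).
At 2 - (1/3)*sqrt(33): a pole of order 2; residue 324/2023 - (5976/244783)*sqrt(33).
At 10/3: a pole of order 1; residue -648/2023.
At 2 + (1/3)*sqrt(33): a pole of order 2; residue 324/2023 + (5976/244783)*sqrt(33).


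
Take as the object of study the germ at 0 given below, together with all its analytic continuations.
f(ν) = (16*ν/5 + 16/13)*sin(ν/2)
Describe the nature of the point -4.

The point is a regular point.

There is no denominator, hence no pole anywhere.
The factor sin(ν/2) is entire.
So the germ continues analytically to -4.


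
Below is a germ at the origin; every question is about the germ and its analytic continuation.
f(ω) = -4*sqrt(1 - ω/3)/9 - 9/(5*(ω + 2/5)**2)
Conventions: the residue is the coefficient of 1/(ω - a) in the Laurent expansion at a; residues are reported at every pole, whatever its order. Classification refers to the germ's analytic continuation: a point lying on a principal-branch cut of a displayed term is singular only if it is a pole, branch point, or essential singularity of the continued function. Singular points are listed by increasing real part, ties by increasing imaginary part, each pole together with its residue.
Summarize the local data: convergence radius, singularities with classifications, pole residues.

Denominator factor (ω + 2/5)^2: pole of order 2 at -2/5, modulus 2/5.
Branch term (-4/9)*sqrt(1 - ω/(3)): its argument vanishes at ω = 3, a square-root branch point, modulus 3.
The radius of convergence is the smallest modulus among the singular points: 2/5.
The branch term is analytic at -2/5 and contributes nothing to the residue; only the rational part matters.
At the order-2 pole -2/5 set g(ω) = (ω - (-2/5))^2*(rational part) = -9/5.
Order-2 pole: residue = g'(a); g'(-2/5) = 0, so the residue is 0.
List the singular points by increasing real part (a conjugate pair: the negative imaginary part first).

Radius of convergence at 0: 2/5.
At -2/5: a pole of order 2; residue 0.
At 3: an algebraic (square-root) branch point.


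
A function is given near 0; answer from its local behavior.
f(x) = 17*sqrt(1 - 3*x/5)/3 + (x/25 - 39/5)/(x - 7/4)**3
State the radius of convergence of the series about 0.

Denominator factor (x - 7/4)^3: pole of order 3 at 7/4, modulus 7/4.
Branch term (17/3)*sqrt(1 - x/(5/3)): its argument vanishes at x = 5/3, a square-root branch point, modulus 5/3.
The radius of convergence is the smallest modulus among the singular points: 5/3.

The radius of convergence is 5/3.


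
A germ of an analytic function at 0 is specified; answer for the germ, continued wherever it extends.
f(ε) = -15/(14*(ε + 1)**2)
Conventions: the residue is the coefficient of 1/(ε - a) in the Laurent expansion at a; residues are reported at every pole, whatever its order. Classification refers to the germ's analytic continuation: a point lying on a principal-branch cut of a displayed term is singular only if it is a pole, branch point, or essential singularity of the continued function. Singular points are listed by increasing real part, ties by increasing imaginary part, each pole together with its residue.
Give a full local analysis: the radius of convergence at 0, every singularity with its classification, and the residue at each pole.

Denominator factor (ε + 1)^2: pole of order 2 at -1, modulus 1.
The radius of convergence is the smallest modulus among the singular points: 1.
At the order-2 pole -1 set g(ε) = (ε - (-1))^2*f(ε) = -15/14.
Order-2 pole: residue = g'(a); g'(-1) = 0, so the residue is 0.

Radius of convergence at 0: 1.
At -1: a pole of order 2; residue 0.


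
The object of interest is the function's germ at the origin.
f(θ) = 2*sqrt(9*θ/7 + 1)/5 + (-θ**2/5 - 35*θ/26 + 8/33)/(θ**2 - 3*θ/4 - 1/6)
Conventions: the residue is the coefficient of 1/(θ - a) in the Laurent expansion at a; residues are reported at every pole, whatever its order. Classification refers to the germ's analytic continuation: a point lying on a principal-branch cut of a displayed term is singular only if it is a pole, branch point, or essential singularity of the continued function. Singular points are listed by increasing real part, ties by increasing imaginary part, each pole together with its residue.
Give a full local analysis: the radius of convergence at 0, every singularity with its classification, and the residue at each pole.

Radius of convergence at 0: -3/8 + (1/24)*sqrt(177).
At -7/9: an algebraic (square-root) branch point.
At 3/8 - (1/24)*sqrt(177): a pole of order 1; residue -389/520 + (8053/337480)*sqrt(177).
At 3/8 + (1/24)*sqrt(177): a pole of order 1; residue -389/520 - (8053/337480)*sqrt(177).

Denominator factor (θ**2 - 3*θ/4 - 1/6): discriminant 59/48, real irrational roots 3/8 + (1/24)*sqrt(177) and 3/8 - (1/24)*sqrt(177); poles of order 1, moduli 3/8 + (1/24)*sqrt(177) and -3/8 + (1/24)*sqrt(177).
Branch term (2/5)*sqrt(1 - θ/(-7/9)): its argument vanishes at θ = -7/9, a square-root branch point, modulus 7/9.
The radius of convergence is the smallest modulus among the singular points: -3/8 + (1/24)*sqrt(177).
The branch term is analytic at 3/8 - (1/24)*sqrt(177) and contributes nothing to the residue; only the rational part matters.
The factor θ**2 - 3*θ/4 - 1/6 splits as (θ - a)(θ - a') with a = 3/8 - (1/24)*sqrt(177), a' = 3/8 + (1/24)*sqrt(177). At the order-1 pole a set g(θ) = (θ - a)*(rational part) = [-θ**2/5 - 35*θ/26 + 8/33] / (θ - a').
Simple pole: residue = g(a) at a = 3/8 - (1/24)*sqrt(177), which is -389/520 + (8053/337480)*sqrt(177).
The branch term is analytic at 3/8 + (1/24)*sqrt(177) and contributes nothing to the residue; only the rational part matters.
The factor θ**2 - 3*θ/4 - 1/6 splits as (θ - a)(θ - a') with a = 3/8 + (1/24)*sqrt(177), a' = 3/8 - (1/24)*sqrt(177). At the order-1 pole a set g(θ) = (θ - a)*(rational part) = [-θ**2/5 - 35*θ/26 + 8/33] / (θ - a').
Simple pole: residue = g(a) at a = 3/8 + (1/24)*sqrt(177), which is -389/520 - (8053/337480)*sqrt(177).
List the singular points by increasing real part (a conjugate pair: the negative imaginary part first).
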